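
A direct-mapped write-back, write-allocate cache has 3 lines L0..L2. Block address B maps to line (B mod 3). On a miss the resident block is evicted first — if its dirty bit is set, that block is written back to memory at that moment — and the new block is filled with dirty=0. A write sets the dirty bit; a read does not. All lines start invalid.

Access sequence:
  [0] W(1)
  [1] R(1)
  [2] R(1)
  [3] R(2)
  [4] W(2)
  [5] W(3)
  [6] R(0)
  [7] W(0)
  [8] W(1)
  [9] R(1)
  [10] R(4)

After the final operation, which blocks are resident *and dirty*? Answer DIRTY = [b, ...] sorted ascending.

DIRTY = [0, 2]

0: W B1 -> L1 miss  d=D]
1: R B1 -> L1 hit  d=D]
2: R B1 -> L1 hit  d=D]
3: R B2 -> L2 miss  d=-]
4: W B2 -> L2 hit  d=D]
5: W B3 -> L0 miss  d=D]
6: R B0 -> L0 miss wb->B3  d=-]
7: W B0 -> L0 hit  d=D]
8: W B1 -> L1 hit  d=D]
9: R B1 -> L1 hit  d=D]
10: R B4 -> L1 miss wb->B1  d=-]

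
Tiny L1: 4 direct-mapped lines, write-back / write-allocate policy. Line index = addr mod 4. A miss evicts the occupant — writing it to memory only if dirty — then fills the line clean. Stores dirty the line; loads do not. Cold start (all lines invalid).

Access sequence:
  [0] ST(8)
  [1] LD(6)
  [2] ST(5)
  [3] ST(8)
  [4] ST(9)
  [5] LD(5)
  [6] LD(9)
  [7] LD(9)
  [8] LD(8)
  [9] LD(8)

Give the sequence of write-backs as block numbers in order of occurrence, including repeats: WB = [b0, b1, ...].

0: W B8 -> L0 miss  d=D]
1: R B6 -> L2 miss  d=-]
2: W B5 -> L1 miss  d=D]
3: W B8 -> L0 hit  d=D]
4: W B9 -> L1 miss wb->B5  d=D]
5: R B5 -> L1 miss wb->B9  d=-]
6: R B9 -> L1 miss  d=-]
7: R B9 -> L1 hit  d=-]
8: R B8 -> L0 hit  d=D]
9: R B8 -> L0 hit  d=D]

WB = [5, 9]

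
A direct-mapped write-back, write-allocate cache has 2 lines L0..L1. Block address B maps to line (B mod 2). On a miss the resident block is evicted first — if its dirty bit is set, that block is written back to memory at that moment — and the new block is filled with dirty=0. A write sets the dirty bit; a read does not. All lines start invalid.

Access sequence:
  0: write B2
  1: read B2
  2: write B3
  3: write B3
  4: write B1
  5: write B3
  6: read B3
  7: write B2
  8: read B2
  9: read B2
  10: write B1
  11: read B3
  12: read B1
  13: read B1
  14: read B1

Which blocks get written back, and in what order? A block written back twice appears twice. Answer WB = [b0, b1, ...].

0: W B2 -> L0 miss  d=D]
1: R B2 -> L0 hit  d=D]
2: W B3 -> L1 miss  d=D]
3: W B3 -> L1 hit  d=D]
4: W B1 -> L1 miss wb->B3  d=D]
5: W B3 -> L1 miss wb->B1  d=D]
6: R B3 -> L1 hit  d=D]
7: W B2 -> L0 hit  d=D]
8: R B2 -> L0 hit  d=D]
9: R B2 -> L0 hit  d=D]
10: W B1 -> L1 miss wb->B3  d=D]
11: R B3 -> L1 miss wb->B1  d=-]
12: R B1 -> L1 miss  d=-]
13: R B1 -> L1 hit  d=-]
14: R B1 -> L1 hit  d=-]

WB = [3, 1, 3, 1]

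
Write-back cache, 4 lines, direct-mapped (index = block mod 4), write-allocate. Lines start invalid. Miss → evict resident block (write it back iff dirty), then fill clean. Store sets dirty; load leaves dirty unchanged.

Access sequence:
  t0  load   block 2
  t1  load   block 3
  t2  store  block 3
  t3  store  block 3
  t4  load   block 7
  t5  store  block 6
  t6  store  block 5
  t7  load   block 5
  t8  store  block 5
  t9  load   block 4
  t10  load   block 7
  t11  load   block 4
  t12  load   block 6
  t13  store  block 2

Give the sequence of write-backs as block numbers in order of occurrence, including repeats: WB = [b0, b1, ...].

0: R B2 -> L2 miss  d=-]
1: R B3 -> L3 miss  d=-]
2: W B3 -> L3 hit  d=D]
3: W B3 -> L3 hit  d=D]
4: R B7 -> L3 miss wb->B3  d=-]
5: W B6 -> L2 miss  d=D]
6: W B5 -> L1 miss  d=D]
7: R B5 -> L1 hit  d=D]
8: W B5 -> L1 hit  d=D]
9: R B4 -> L0 miss  d=-]
10: R B7 -> L3 hit  d=-]
11: R B4 -> L0 hit  d=-]
12: R B6 -> L2 hit  d=D]
13: W B2 -> L2 miss wb->B6  d=D]

WB = [3, 6]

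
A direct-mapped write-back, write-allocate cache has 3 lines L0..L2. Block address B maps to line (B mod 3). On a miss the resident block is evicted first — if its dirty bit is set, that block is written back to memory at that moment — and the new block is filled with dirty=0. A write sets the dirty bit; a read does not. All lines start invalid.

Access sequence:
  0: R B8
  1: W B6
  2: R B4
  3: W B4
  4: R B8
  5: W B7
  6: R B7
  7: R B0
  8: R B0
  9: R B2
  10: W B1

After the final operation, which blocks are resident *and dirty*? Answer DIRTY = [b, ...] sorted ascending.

DIRTY = [1]

0: R B8 -> L2 miss  d=-]
1: W B6 -> L0 miss  d=D]
2: R B4 -> L1 miss  d=-]
3: W B4 -> L1 hit  d=D]
4: R B8 -> L2 hit  d=-]
5: W B7 -> L1 miss wb->B4  d=D]
6: R B7 -> L1 hit  d=D]
7: R B0 -> L0 miss wb->B6  d=-]
8: R B0 -> L0 hit  d=-]
9: R B2 -> L2 miss  d=-]
10: W B1 -> L1 miss wb->B7  d=D]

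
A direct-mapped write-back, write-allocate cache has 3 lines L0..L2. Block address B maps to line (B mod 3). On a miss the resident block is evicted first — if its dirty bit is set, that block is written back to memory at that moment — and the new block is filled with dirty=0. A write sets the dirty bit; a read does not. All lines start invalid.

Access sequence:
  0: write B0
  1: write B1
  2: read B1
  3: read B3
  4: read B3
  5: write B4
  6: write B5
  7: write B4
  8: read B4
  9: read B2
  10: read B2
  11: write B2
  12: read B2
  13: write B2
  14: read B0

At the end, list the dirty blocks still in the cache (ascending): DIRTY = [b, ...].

0: W B0 → L0 miss [D]
1: W B1 → L1 miss [D]
2: R B1 → L1 hit [D]
3: R B3 → L0 miss wb→B0 [-]
4: R B3 → L0 hit [-]
5: W B4 → L1 miss wb→B1 [D]
6: W B5 → L2 miss [D]
7: W B4 → L1 hit [D]
8: R B4 → L1 hit [D]
9: R B2 → L2 miss wb→B5 [-]
10: R B2 → L2 hit [-]
11: W B2 → L2 hit [D]
12: R B2 → L2 hit [D]
13: W B2 → L2 hit [D]
14: R B0 → L0 miss [-]

DIRTY = [2, 4]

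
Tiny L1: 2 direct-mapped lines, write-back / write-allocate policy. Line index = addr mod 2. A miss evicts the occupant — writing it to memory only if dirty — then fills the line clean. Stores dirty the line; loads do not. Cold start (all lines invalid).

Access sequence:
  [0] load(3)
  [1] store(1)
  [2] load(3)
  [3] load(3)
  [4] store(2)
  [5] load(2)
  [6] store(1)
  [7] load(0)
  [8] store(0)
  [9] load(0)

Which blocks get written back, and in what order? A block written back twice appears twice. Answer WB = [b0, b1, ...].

WB = [1, 2]

0: R B3 -> L1 miss  d=-]
1: W B1 -> L1 miss  d=D]
2: R B3 -> L1 miss wb->B1  d=-]
3: R B3 -> L1 hit  d=-]
4: W B2 -> L0 miss  d=D]
5: R B2 -> L0 hit  d=D]
6: W B1 -> L1 miss  d=D]
7: R B0 -> L0 miss wb->B2  d=-]
8: W B0 -> L0 hit  d=D]
9: R B0 -> L0 hit  d=D]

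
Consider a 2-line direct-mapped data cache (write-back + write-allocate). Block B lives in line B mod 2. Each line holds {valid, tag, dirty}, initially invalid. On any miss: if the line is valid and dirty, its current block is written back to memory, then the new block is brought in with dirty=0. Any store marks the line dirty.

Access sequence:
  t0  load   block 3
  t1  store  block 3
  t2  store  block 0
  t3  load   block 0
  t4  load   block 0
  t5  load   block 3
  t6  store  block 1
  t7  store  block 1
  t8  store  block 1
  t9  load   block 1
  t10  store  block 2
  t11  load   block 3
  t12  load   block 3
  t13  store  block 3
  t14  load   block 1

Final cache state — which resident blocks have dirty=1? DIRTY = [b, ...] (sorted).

DIRTY = [2]

0: R B3 → L1 miss [-]
1: W B3 → L1 hit [D]
2: W B0 → L0 miss [D]
3: R B0 → L0 hit [D]
4: R B0 → L0 hit [D]
5: R B3 → L1 hit [D]
6: W B1 → L1 miss wb→B3 [D]
7: W B1 → L1 hit [D]
8: W B1 → L1 hit [D]
9: R B1 → L1 hit [D]
10: W B2 → L0 miss wb→B0 [D]
11: R B3 → L1 miss wb→B1 [-]
12: R B3 → L1 hit [-]
13: W B3 → L1 hit [D]
14: R B1 → L1 miss wb→B3 [-]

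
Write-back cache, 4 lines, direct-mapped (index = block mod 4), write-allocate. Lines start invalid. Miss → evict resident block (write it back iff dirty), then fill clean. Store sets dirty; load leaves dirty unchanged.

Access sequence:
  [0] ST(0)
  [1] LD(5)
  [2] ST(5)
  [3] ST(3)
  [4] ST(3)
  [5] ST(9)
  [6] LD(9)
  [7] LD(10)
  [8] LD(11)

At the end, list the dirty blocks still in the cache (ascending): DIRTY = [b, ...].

  0 | W B0 → L0 miss [D]
  1 | R B5 → L1 miss [-]
  2 | W B5 → L1 hit [D]
  3 | W B3 → L3 miss [D]
  4 | W B3 → L3 hit [D]
  5 | W B9 → L1 miss wb→B5 [D]
  6 | R B9 → L1 hit [D]
  7 | R B10 → L2 miss [-]
  8 | R B11 → L3 miss wb→B3 [-]

DIRTY = [0, 9]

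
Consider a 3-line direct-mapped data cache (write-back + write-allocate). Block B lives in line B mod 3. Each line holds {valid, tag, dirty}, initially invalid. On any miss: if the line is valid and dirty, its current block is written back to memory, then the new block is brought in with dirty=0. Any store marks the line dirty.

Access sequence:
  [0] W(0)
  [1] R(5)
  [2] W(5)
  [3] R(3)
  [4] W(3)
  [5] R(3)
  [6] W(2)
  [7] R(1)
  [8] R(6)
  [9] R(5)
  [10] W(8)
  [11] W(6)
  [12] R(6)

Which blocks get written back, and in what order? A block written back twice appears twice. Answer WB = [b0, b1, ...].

0: W B0 → L0 miss [D]
1: R B5 → L2 miss [-]
2: W B5 → L2 hit [D]
3: R B3 → L0 miss wb→B0 [-]
4: W B3 → L0 hit [D]
5: R B3 → L0 hit [D]
6: W B2 → L2 miss wb→B5 [D]
7: R B1 → L1 miss [-]
8: R B6 → L0 miss wb→B3 [-]
9: R B5 → L2 miss wb→B2 [-]
10: W B8 → L2 miss [D]
11: W B6 → L0 hit [D]
12: R B6 → L0 hit [D]

WB = [0, 5, 3, 2]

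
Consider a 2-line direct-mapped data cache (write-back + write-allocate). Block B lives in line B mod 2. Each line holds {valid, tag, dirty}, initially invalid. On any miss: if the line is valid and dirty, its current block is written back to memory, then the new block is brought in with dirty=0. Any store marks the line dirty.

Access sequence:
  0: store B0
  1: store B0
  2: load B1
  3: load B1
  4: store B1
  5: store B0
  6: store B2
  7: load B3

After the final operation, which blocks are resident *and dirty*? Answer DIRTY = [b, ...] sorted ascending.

DIRTY = [2]

0: W B0 -> L0 miss  d=D]
1: W B0 -> L0 hit  d=D]
2: R B1 -> L1 miss  d=-]
3: R B1 -> L1 hit  d=-]
4: W B1 -> L1 hit  d=D]
5: W B0 -> L0 hit  d=D]
6: W B2 -> L0 miss wb->B0  d=D]
7: R B3 -> L1 miss wb->B1  d=-]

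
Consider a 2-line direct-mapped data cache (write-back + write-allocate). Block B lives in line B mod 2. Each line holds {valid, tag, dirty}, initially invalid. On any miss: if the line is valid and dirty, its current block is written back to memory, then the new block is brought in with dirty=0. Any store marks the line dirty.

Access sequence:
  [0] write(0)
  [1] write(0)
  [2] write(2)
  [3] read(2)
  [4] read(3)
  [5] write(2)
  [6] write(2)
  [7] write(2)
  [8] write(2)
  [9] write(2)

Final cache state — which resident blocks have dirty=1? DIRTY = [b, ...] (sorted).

DIRTY = [2]

0: W B0 → L0 miss [D]
1: W B0 → L0 hit [D]
2: W B2 → L0 miss wb→B0 [D]
3: R B2 → L0 hit [D]
4: R B3 → L1 miss [-]
5: W B2 → L0 hit [D]
6: W B2 → L0 hit [D]
7: W B2 → L0 hit [D]
8: W B2 → L0 hit [D]
9: W B2 → L0 hit [D]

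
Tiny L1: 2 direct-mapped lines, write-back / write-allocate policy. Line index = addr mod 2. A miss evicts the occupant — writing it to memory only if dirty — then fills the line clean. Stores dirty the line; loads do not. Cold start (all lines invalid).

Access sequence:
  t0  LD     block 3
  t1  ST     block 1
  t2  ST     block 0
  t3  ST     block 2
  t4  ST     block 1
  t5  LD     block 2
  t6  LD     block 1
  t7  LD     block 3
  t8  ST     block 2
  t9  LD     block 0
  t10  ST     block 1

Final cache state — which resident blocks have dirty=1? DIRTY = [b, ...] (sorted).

DIRTY = [1]

0: R B3 -> L1 miss  d=-]
1: W B1 -> L1 miss  d=D]
2: W B0 -> L0 miss  d=D]
3: W B2 -> L0 miss wb->B0  d=D]
4: W B1 -> L1 hit  d=D]
5: R B2 -> L0 hit  d=D]
6: R B1 -> L1 hit  d=D]
7: R B3 -> L1 miss wb->B1  d=-]
8: W B2 -> L0 hit  d=D]
9: R B0 -> L0 miss wb->B2  d=-]
10: W B1 -> L1 miss  d=D]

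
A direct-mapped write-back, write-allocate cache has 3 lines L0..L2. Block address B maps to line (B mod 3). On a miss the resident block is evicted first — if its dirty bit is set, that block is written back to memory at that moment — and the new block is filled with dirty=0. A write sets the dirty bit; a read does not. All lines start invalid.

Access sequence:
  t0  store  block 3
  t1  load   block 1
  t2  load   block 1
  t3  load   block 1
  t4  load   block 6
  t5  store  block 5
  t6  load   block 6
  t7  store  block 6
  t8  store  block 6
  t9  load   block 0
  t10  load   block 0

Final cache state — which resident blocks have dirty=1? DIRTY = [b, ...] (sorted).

0: W B3 → L0 miss [D]
1: R B1 → L1 miss [-]
2: R B1 → L1 hit [-]
3: R B1 → L1 hit [-]
4: R B6 → L0 miss wb→B3 [-]
5: W B5 → L2 miss [D]
6: R B6 → L0 hit [-]
7: W B6 → L0 hit [D]
8: W B6 → L0 hit [D]
9: R B0 → L0 miss wb→B6 [-]
10: R B0 → L0 hit [-]

DIRTY = [5]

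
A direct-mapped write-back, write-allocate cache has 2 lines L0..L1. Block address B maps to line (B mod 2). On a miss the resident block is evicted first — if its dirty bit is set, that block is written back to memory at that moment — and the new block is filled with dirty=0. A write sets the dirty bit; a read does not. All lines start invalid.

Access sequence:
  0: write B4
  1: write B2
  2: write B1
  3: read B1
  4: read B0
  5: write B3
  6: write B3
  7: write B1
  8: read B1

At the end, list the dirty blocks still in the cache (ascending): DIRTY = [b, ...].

DIRTY = [1]

0: W B4 -> L0 miss  d=D]
1: W B2 -> L0 miss wb->B4  d=D]
2: W B1 -> L1 miss  d=D]
3: R B1 -> L1 hit  d=D]
4: R B0 -> L0 miss wb->B2  d=-]
5: W B3 -> L1 miss wb->B1  d=D]
6: W B3 -> L1 hit  d=D]
7: W B1 -> L1 miss wb->B3  d=D]
8: R B1 -> L1 hit  d=D]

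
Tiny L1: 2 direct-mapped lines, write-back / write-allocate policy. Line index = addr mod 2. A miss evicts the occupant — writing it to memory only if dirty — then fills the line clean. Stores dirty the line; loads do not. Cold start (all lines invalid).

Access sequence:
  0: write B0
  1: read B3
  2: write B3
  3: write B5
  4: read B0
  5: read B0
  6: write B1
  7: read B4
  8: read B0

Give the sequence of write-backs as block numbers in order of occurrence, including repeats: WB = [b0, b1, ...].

0: W B0 → L0 miss [D]
1: R B3 → L1 miss [-]
2: W B3 → L1 hit [D]
3: W B5 → L1 miss wb→B3 [D]
4: R B0 → L0 hit [D]
5: R B0 → L0 hit [D]
6: W B1 → L1 miss wb→B5 [D]
7: R B4 → L0 miss wb→B0 [-]
8: R B0 → L0 miss [-]

WB = [3, 5, 0]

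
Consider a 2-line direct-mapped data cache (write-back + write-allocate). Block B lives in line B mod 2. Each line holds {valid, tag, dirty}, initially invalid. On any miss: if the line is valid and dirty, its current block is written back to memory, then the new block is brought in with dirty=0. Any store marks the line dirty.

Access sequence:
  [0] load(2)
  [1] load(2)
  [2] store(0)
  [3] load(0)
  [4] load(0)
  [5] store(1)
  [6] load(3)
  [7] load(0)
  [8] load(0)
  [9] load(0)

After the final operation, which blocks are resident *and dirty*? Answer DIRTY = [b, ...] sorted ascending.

0: R B2 -> L0 miss  d=-]
1: R B2 -> L0 hit  d=-]
2: W B0 -> L0 miss  d=D]
3: R B0 -> L0 hit  d=D]
4: R B0 -> L0 hit  d=D]
5: W B1 -> L1 miss  d=D]
6: R B3 -> L1 miss wb->B1  d=-]
7: R B0 -> L0 hit  d=D]
8: R B0 -> L0 hit  d=D]
9: R B0 -> L0 hit  d=D]

DIRTY = [0]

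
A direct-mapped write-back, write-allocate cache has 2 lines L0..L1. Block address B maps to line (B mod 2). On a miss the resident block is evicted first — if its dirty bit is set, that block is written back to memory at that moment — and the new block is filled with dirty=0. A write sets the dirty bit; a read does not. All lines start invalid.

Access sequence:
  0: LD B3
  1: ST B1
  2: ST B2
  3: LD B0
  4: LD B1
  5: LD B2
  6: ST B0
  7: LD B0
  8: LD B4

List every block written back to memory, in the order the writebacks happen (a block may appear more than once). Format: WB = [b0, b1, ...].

WB = [2, 0]

  0 | R B3 → L1 miss [-]
  1 | W B1 → L1 miss [D]
  2 | W B2 → L0 miss [D]
  3 | R B0 → L0 miss wb→B2 [-]
  4 | R B1 → L1 hit [D]
  5 | R B2 → L0 miss [-]
  6 | W B0 → L0 miss [D]
  7 | R B0 → L0 hit [D]
  8 | R B4 → L0 miss wb→B0 [-]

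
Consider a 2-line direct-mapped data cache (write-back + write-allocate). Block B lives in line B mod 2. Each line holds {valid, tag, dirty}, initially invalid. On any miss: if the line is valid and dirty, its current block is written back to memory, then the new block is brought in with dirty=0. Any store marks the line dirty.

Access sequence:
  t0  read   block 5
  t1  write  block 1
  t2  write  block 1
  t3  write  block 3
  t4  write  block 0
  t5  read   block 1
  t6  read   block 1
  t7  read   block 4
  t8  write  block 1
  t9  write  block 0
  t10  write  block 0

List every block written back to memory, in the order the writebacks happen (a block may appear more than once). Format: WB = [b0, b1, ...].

  0 | R B5 → L1 miss [-]
  1 | W B1 → L1 miss [D]
  2 | W B1 → L1 hit [D]
  3 | W B3 → L1 miss wb→B1 [D]
  4 | W B0 → L0 miss [D]
  5 | R B1 → L1 miss wb→B3 [-]
  6 | R B1 → L1 hit [-]
  7 | R B4 → L0 miss wb→B0 [-]
  8 | W B1 → L1 hit [D]
  9 | W B0 → L0 miss [D]
  10 | W B0 → L0 hit [D]

WB = [1, 3, 0]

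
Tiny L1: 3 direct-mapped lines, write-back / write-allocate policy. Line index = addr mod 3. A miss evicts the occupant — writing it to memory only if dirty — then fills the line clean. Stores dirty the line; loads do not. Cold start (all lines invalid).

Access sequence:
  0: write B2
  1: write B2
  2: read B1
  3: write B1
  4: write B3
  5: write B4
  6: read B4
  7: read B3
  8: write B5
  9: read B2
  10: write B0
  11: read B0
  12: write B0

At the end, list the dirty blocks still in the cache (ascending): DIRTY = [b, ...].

  0 | W B2 → L2 miss [D]
  1 | W B2 → L2 hit [D]
  2 | R B1 → L1 miss [-]
  3 | W B1 → L1 hit [D]
  4 | W B3 → L0 miss [D]
  5 | W B4 → L1 miss wb→B1 [D]
  6 | R B4 → L1 hit [D]
  7 | R B3 → L0 hit [D]
  8 | W B5 → L2 miss wb→B2 [D]
  9 | R B2 → L2 miss wb→B5 [-]
  10 | W B0 → L0 miss wb→B3 [D]
  11 | R B0 → L0 hit [D]
  12 | W B0 → L0 hit [D]

DIRTY = [0, 4]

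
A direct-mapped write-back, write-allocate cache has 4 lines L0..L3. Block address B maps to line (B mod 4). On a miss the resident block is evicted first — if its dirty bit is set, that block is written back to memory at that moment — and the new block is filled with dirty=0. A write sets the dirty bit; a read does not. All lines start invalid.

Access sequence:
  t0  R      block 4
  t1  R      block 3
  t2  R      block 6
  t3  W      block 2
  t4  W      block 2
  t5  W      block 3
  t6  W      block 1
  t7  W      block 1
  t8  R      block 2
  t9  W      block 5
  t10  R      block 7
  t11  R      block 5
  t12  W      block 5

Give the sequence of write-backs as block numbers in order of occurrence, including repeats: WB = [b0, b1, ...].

  0 | R B4 → L0 miss [-]
  1 | R B3 → L3 miss [-]
  2 | R B6 → L2 miss [-]
  3 | W B2 → L2 miss [D]
  4 | W B2 → L2 hit [D]
  5 | W B3 → L3 hit [D]
  6 | W B1 → L1 miss [D]
  7 | W B1 → L1 hit [D]
  8 | R B2 → L2 hit [D]
  9 | W B5 → L1 miss wb→B1 [D]
  10 | R B7 → L3 miss wb→B3 [-]
  11 | R B5 → L1 hit [D]
  12 | W B5 → L1 hit [D]

WB = [1, 3]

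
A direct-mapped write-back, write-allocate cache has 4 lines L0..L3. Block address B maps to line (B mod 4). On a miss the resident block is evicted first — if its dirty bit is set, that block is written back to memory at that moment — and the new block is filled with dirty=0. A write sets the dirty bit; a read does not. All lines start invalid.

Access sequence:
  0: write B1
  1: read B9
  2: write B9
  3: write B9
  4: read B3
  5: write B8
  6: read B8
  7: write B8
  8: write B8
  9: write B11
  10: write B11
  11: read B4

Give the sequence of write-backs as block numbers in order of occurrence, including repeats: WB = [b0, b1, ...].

  0 | W B1 → L1 miss [D]
  1 | R B9 → L1 miss wb→B1 [-]
  2 | W B9 → L1 hit [D]
  3 | W B9 → L1 hit [D]
  4 | R B3 → L3 miss [-]
  5 | W B8 → L0 miss [D]
  6 | R B8 → L0 hit [D]
  7 | W B8 → L0 hit [D]
  8 | W B8 → L0 hit [D]
  9 | W B11 → L3 miss [D]
  10 | W B11 → L3 hit [D]
  11 | R B4 → L0 miss wb→B8 [-]

WB = [1, 8]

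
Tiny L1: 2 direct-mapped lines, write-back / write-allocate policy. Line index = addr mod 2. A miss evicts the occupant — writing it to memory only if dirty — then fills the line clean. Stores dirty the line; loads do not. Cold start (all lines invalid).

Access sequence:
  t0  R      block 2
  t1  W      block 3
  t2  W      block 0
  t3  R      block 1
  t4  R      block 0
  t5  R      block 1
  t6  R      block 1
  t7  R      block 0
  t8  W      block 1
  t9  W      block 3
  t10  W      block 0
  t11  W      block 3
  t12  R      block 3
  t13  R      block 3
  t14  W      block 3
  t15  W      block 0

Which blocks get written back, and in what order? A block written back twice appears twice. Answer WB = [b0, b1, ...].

WB = [3, 1]

0: R B2 -> L0 miss  d=-]
1: W B3 -> L1 miss  d=D]
2: W B0 -> L0 miss  d=D]
3: R B1 -> L1 miss wb->B3  d=-]
4: R B0 -> L0 hit  d=D]
5: R B1 -> L1 hit  d=-]
6: R B1 -> L1 hit  d=-]
7: R B0 -> L0 hit  d=D]
8: W B1 -> L1 hit  d=D]
9: W B3 -> L1 miss wb->B1  d=D]
10: W B0 -> L0 hit  d=D]
11: W B3 -> L1 hit  d=D]
12: R B3 -> L1 hit  d=D]
13: R B3 -> L1 hit  d=D]
14: W B3 -> L1 hit  d=D]
15: W B0 -> L0 hit  d=D]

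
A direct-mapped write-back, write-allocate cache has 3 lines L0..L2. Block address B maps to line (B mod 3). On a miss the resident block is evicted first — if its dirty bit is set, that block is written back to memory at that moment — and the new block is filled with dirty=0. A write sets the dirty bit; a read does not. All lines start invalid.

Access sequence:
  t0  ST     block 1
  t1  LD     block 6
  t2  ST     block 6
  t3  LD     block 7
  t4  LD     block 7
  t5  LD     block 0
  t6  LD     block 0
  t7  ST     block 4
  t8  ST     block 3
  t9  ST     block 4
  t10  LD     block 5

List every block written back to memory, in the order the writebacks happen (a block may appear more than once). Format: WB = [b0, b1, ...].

  0 | W B1 → L1 miss [D]
  1 | R B6 → L0 miss [-]
  2 | W B6 → L0 hit [D]
  3 | R B7 → L1 miss wb→B1 [-]
  4 | R B7 → L1 hit [-]
  5 | R B0 → L0 miss wb→B6 [-]
  6 | R B0 → L0 hit [-]
  7 | W B4 → L1 miss [D]
  8 | W B3 → L0 miss [D]
  9 | W B4 → L1 hit [D]
  10 | R B5 → L2 miss [-]

WB = [1, 6]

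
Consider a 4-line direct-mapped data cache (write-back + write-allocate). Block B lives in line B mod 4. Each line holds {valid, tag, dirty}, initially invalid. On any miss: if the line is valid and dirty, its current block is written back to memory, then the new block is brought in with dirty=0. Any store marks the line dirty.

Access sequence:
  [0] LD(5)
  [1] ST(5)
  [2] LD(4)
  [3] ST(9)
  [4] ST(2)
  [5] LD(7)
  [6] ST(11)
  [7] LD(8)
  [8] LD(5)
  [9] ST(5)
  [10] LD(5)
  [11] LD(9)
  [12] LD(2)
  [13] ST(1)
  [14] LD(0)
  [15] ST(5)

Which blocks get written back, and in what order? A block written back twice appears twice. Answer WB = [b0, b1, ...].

  0 | R B5 → L1 miss [-]
  1 | W B5 → L1 hit [D]
  2 | R B4 → L0 miss [-]
  3 | W B9 → L1 miss wb→B5 [D]
  4 | W B2 → L2 miss [D]
  5 | R B7 → L3 miss [-]
  6 | W B11 → L3 miss [D]
  7 | R B8 → L0 miss [-]
  8 | R B5 → L1 miss wb→B9 [-]
  9 | W B5 → L1 hit [D]
  10 | R B5 → L1 hit [D]
  11 | R B9 → L1 miss wb→B5 [-]
  12 | R B2 → L2 hit [D]
  13 | W B1 → L1 miss [D]
  14 | R B0 → L0 miss [-]
  15 | W B5 → L1 miss wb→B1 [D]

WB = [5, 9, 5, 1]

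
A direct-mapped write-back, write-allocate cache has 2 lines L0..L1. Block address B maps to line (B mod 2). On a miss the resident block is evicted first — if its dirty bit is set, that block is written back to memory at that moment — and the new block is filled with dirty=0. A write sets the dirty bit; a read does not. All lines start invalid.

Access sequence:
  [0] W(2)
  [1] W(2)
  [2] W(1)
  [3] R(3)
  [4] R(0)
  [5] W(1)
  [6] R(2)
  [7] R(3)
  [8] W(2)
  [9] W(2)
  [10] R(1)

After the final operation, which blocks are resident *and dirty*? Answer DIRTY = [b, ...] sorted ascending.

0: W B2 → L0 miss [D]
1: W B2 → L0 hit [D]
2: W B1 → L1 miss [D]
3: R B3 → L1 miss wb→B1 [-]
4: R B0 → L0 miss wb→B2 [-]
5: W B1 → L1 miss [D]
6: R B2 → L0 miss [-]
7: R B3 → L1 miss wb→B1 [-]
8: W B2 → L0 hit [D]
9: W B2 → L0 hit [D]
10: R B1 → L1 miss [-]

DIRTY = [2]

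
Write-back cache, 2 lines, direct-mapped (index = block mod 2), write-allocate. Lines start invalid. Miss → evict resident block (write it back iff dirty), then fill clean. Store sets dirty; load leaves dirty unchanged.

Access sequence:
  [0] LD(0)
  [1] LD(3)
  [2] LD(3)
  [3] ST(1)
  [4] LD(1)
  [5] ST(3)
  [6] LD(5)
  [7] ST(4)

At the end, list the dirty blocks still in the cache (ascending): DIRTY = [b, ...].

  0 | R B0 → L0 miss [-]
  1 | R B3 → L1 miss [-]
  2 | R B3 → L1 hit [-]
  3 | W B1 → L1 miss [D]
  4 | R B1 → L1 hit [D]
  5 | W B3 → L1 miss wb→B1 [D]
  6 | R B5 → L1 miss wb→B3 [-]
  7 | W B4 → L0 miss [D]

DIRTY = [4]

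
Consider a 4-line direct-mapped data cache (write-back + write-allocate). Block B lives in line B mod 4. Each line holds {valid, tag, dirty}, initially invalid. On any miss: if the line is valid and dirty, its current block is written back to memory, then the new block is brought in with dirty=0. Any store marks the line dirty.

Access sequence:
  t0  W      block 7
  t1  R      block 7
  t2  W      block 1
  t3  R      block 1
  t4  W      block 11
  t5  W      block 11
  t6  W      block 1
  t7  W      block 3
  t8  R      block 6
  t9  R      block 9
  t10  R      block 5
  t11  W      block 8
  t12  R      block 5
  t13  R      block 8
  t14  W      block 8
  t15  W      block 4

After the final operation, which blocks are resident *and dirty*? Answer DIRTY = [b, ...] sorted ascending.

  0 | W B7 → L3 miss [D]
  1 | R B7 → L3 hit [D]
  2 | W B1 → L1 miss [D]
  3 | R B1 → L1 hit [D]
  4 | W B11 → L3 miss wb→B7 [D]
  5 | W B11 → L3 hit [D]
  6 | W B1 → L1 hit [D]
  7 | W B3 → L3 miss wb→B11 [D]
  8 | R B6 → L2 miss [-]
  9 | R B9 → L1 miss wb→B1 [-]
  10 | R B5 → L1 miss [-]
  11 | W B8 → L0 miss [D]
  12 | R B5 → L1 hit [-]
  13 | R B8 → L0 hit [D]
  14 | W B8 → L0 hit [D]
  15 | W B4 → L0 miss wb→B8 [D]

DIRTY = [3, 4]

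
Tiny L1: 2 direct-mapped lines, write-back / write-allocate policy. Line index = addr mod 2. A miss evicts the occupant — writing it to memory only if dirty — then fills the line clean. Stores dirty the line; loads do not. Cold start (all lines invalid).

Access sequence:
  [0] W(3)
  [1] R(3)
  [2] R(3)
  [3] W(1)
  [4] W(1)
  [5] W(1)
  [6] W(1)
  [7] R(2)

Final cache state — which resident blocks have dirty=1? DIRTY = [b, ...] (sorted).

0: W B3 → L1 miss [D]
1: R B3 → L1 hit [D]
2: R B3 → L1 hit [D]
3: W B1 → L1 miss wb→B3 [D]
4: W B1 → L1 hit [D]
5: W B1 → L1 hit [D]
6: W B1 → L1 hit [D]
7: R B2 → L0 miss [-]

DIRTY = [1]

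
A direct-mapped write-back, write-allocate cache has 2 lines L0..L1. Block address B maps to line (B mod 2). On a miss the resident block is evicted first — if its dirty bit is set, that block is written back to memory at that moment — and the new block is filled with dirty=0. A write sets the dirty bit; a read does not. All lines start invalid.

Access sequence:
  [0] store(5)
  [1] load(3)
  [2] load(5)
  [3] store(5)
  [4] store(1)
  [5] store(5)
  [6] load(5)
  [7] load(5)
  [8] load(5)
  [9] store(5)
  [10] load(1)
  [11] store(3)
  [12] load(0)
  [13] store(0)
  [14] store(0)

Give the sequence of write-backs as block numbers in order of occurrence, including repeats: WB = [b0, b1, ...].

  0 | W B5 → L1 miss [D]
  1 | R B3 → L1 miss wb→B5 [-]
  2 | R B5 → L1 miss [-]
  3 | W B5 → L1 hit [D]
  4 | W B1 → L1 miss wb→B5 [D]
  5 | W B5 → L1 miss wb→B1 [D]
  6 | R B5 → L1 hit [D]
  7 | R B5 → L1 hit [D]
  8 | R B5 → L1 hit [D]
  9 | W B5 → L1 hit [D]
  10 | R B1 → L1 miss wb→B5 [-]
  11 | W B3 → L1 miss [D]
  12 | R B0 → L0 miss [-]
  13 | W B0 → L0 hit [D]
  14 | W B0 → L0 hit [D]

WB = [5, 5, 1, 5]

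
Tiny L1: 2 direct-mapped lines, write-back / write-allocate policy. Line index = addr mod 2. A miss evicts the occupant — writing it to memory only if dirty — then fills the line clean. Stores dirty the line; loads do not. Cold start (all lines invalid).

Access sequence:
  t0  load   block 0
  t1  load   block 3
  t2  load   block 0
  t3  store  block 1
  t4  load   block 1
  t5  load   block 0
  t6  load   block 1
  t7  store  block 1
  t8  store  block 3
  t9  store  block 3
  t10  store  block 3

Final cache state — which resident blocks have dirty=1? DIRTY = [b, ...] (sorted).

0: R B0 -> L0 miss  d=-]
1: R B3 -> L1 miss  d=-]
2: R B0 -> L0 hit  d=-]
3: W B1 -> L1 miss  d=D]
4: R B1 -> L1 hit  d=D]
5: R B0 -> L0 hit  d=-]
6: R B1 -> L1 hit  d=D]
7: W B1 -> L1 hit  d=D]
8: W B3 -> L1 miss wb->B1  d=D]
9: W B3 -> L1 hit  d=D]
10: W B3 -> L1 hit  d=D]

DIRTY = [3]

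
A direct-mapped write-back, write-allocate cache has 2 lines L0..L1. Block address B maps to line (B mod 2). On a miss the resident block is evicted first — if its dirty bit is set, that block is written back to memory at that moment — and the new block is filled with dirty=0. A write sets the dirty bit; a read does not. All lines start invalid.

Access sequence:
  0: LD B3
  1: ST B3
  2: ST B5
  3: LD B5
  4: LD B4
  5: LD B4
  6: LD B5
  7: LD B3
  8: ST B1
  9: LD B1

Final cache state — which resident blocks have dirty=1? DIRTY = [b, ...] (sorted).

  0 | R B3 → L1 miss [-]
  1 | W B3 → L1 hit [D]
  2 | W B5 → L1 miss wb→B3 [D]
  3 | R B5 → L1 hit [D]
  4 | R B4 → L0 miss [-]
  5 | R B4 → L0 hit [-]
  6 | R B5 → L1 hit [D]
  7 | R B3 → L1 miss wb→B5 [-]
  8 | W B1 → L1 miss [D]
  9 | R B1 → L1 hit [D]

DIRTY = [1]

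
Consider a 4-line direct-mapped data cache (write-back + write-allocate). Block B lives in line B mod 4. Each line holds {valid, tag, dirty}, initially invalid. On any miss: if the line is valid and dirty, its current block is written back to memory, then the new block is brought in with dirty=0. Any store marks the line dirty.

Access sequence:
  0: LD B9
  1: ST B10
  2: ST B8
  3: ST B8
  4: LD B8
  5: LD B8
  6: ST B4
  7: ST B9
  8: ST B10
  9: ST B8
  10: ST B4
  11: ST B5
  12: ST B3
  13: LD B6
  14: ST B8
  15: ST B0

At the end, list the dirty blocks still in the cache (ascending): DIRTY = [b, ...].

0: R B9 → L1 miss [-]
1: W B10 → L2 miss [D]
2: W B8 → L0 miss [D]
3: W B8 → L0 hit [D]
4: R B8 → L0 hit [D]
5: R B8 → L0 hit [D]
6: W B4 → L0 miss wb→B8 [D]
7: W B9 → L1 hit [D]
8: W B10 → L2 hit [D]
9: W B8 → L0 miss wb→B4 [D]
10: W B4 → L0 miss wb→B8 [D]
11: W B5 → L1 miss wb→B9 [D]
12: W B3 → L3 miss [D]
13: R B6 → L2 miss wb→B10 [-]
14: W B8 → L0 miss wb→B4 [D]
15: W B0 → L0 miss wb→B8 [D]

DIRTY = [0, 3, 5]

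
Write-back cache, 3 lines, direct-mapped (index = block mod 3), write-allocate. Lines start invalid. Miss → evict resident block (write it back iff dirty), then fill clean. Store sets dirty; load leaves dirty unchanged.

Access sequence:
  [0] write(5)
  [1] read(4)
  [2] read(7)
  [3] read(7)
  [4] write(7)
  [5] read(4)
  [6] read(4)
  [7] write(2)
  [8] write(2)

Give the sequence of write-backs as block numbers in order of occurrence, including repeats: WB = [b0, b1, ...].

WB = [7, 5]

0: W B5 -> L2 miss  d=D]
1: R B4 -> L1 miss  d=-]
2: R B7 -> L1 miss  d=-]
3: R B7 -> L1 hit  d=-]
4: W B7 -> L1 hit  d=D]
5: R B4 -> L1 miss wb->B7  d=-]
6: R B4 -> L1 hit  d=-]
7: W B2 -> L2 miss wb->B5  d=D]
8: W B2 -> L2 hit  d=D]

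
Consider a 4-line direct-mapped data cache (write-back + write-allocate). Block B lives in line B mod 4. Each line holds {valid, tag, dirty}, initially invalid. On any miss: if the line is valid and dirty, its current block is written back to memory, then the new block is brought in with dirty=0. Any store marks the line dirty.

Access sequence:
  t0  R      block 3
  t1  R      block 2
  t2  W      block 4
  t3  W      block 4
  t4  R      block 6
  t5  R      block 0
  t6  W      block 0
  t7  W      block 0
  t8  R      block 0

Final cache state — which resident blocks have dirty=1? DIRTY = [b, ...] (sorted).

0: R B3 -> L3 miss  d=-]
1: R B2 -> L2 miss  d=-]
2: W B4 -> L0 miss  d=D]
3: W B4 -> L0 hit  d=D]
4: R B6 -> L2 miss  d=-]
5: R B0 -> L0 miss wb->B4  d=-]
6: W B0 -> L0 hit  d=D]
7: W B0 -> L0 hit  d=D]
8: R B0 -> L0 hit  d=D]

DIRTY = [0]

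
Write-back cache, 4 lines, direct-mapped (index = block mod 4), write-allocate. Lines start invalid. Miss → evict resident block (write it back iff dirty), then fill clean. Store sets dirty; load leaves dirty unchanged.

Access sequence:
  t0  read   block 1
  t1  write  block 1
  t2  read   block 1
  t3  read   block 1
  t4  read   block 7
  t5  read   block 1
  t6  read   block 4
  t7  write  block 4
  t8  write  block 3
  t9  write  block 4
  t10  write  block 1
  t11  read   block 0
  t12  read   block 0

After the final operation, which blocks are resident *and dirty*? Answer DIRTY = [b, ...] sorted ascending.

DIRTY = [1, 3]

0: R B1 -> L1 miss  d=-]
1: W B1 -> L1 hit  d=D]
2: R B1 -> L1 hit  d=D]
3: R B1 -> L1 hit  d=D]
4: R B7 -> L3 miss  d=-]
5: R B1 -> L1 hit  d=D]
6: R B4 -> L0 miss  d=-]
7: W B4 -> L0 hit  d=D]
8: W B3 -> L3 miss  d=D]
9: W B4 -> L0 hit  d=D]
10: W B1 -> L1 hit  d=D]
11: R B0 -> L0 miss wb->B4  d=-]
12: R B0 -> L0 hit  d=-]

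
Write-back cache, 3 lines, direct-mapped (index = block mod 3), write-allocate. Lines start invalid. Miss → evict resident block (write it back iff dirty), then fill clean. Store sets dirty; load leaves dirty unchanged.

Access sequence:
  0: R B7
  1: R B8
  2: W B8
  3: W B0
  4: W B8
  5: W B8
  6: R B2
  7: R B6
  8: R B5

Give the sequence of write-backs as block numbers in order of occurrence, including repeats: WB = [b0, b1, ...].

WB = [8, 0]

0: R B7 → L1 miss [-]
1: R B8 → L2 miss [-]
2: W B8 → L2 hit [D]
3: W B0 → L0 miss [D]
4: W B8 → L2 hit [D]
5: W B8 → L2 hit [D]
6: R B2 → L2 miss wb→B8 [-]
7: R B6 → L0 miss wb→B0 [-]
8: R B5 → L2 miss [-]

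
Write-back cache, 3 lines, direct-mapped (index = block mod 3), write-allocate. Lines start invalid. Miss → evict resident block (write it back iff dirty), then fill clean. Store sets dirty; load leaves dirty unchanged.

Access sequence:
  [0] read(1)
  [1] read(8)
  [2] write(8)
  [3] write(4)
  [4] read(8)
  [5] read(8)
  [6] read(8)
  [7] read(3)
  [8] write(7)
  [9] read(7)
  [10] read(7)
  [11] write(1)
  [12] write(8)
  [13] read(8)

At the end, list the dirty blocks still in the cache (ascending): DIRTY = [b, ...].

0: R B1 → L1 miss [-]
1: R B8 → L2 miss [-]
2: W B8 → L2 hit [D]
3: W B4 → L1 miss [D]
4: R B8 → L2 hit [D]
5: R B8 → L2 hit [D]
6: R B8 → L2 hit [D]
7: R B3 → L0 miss [-]
8: W B7 → L1 miss wb→B4 [D]
9: R B7 → L1 hit [D]
10: R B7 → L1 hit [D]
11: W B1 → L1 miss wb→B7 [D]
12: W B8 → L2 hit [D]
13: R B8 → L2 hit [D]

DIRTY = [1, 8]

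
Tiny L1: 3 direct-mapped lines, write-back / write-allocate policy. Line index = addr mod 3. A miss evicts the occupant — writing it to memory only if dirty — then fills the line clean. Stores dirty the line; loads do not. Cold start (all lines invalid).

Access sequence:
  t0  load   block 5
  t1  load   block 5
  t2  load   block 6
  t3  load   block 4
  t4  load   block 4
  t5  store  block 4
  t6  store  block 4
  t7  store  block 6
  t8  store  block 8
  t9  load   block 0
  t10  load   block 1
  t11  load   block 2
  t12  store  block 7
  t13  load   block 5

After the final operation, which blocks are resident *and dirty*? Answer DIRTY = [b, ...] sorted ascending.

0: R B5 -> L2 miss  d=-]
1: R B5 -> L2 hit  d=-]
2: R B6 -> L0 miss  d=-]
3: R B4 -> L1 miss  d=-]
4: R B4 -> L1 hit  d=-]
5: W B4 -> L1 hit  d=D]
6: W B4 -> L1 hit  d=D]
7: W B6 -> L0 hit  d=D]
8: W B8 -> L2 miss  d=D]
9: R B0 -> L0 miss wb->B6  d=-]
10: R B1 -> L1 miss wb->B4  d=-]
11: R B2 -> L2 miss wb->B8  d=-]
12: W B7 -> L1 miss  d=D]
13: R B5 -> L2 miss  d=-]

DIRTY = [7]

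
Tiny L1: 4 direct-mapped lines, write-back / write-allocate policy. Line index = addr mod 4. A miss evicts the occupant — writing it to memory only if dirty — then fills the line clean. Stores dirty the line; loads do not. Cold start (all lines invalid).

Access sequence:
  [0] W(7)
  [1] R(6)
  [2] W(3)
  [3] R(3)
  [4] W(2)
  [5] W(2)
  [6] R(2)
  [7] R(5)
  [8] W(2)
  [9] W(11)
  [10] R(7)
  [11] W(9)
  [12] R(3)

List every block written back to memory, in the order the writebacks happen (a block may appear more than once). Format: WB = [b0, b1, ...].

WB = [7, 3, 11]

0: W B7 → L3 miss [D]
1: R B6 → L2 miss [-]
2: W B3 → L3 miss wb→B7 [D]
3: R B3 → L3 hit [D]
4: W B2 → L2 miss [D]
5: W B2 → L2 hit [D]
6: R B2 → L2 hit [D]
7: R B5 → L1 miss [-]
8: W B2 → L2 hit [D]
9: W B11 → L3 miss wb→B3 [D]
10: R B7 → L3 miss wb→B11 [-]
11: W B9 → L1 miss [D]
12: R B3 → L3 miss [-]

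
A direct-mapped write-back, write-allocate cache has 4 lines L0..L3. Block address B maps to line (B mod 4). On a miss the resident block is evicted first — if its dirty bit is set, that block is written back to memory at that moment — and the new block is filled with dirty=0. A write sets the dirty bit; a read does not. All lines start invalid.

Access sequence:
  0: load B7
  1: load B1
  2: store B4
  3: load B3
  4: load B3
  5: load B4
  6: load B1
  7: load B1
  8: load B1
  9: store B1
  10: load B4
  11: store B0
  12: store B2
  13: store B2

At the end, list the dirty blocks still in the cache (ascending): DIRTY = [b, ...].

DIRTY = [0, 1, 2]

  0 | R B7 → L3 miss [-]
  1 | R B1 → L1 miss [-]
  2 | W B4 → L0 miss [D]
  3 | R B3 → L3 miss [-]
  4 | R B3 → L3 hit [-]
  5 | R B4 → L0 hit [D]
  6 | R B1 → L1 hit [-]
  7 | R B1 → L1 hit [-]
  8 | R B1 → L1 hit [-]
  9 | W B1 → L1 hit [D]
  10 | R B4 → L0 hit [D]
  11 | W B0 → L0 miss wb→B4 [D]
  12 | W B2 → L2 miss [D]
  13 | W B2 → L2 hit [D]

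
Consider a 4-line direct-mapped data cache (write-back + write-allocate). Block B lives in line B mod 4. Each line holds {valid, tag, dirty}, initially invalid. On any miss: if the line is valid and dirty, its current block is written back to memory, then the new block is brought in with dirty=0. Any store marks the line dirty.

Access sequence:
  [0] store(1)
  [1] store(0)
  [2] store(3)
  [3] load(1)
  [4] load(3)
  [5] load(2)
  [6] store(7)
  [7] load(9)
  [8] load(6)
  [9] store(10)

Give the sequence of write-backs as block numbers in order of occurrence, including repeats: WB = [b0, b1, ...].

0: W B1 -> L1 miss  d=D]
1: W B0 -> L0 miss  d=D]
2: W B3 -> L3 miss  d=D]
3: R B1 -> L1 hit  d=D]
4: R B3 -> L3 hit  d=D]
5: R B2 -> L2 miss  d=-]
6: W B7 -> L3 miss wb->B3  d=D]
7: R B9 -> L1 miss wb->B1  d=-]
8: R B6 -> L2 miss  d=-]
9: W B10 -> L2 miss  d=D]

WB = [3, 1]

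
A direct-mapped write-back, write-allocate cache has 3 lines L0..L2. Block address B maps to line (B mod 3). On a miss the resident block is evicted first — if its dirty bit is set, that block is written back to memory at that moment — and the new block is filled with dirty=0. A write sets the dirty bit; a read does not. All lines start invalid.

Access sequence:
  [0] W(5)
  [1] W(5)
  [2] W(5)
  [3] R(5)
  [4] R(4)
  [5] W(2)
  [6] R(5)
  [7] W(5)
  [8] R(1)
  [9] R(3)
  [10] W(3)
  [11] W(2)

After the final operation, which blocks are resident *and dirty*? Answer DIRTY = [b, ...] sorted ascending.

0: W B5 -> L2 miss  d=D]
1: W B5 -> L2 hit  d=D]
2: W B5 -> L2 hit  d=D]
3: R B5 -> L2 hit  d=D]
4: R B4 -> L1 miss  d=-]
5: W B2 -> L2 miss wb->B5  d=D]
6: R B5 -> L2 miss wb->B2  d=-]
7: W B5 -> L2 hit  d=D]
8: R B1 -> L1 miss  d=-]
9: R B3 -> L0 miss  d=-]
10: W B3 -> L0 hit  d=D]
11: W B2 -> L2 miss wb->B5  d=D]

DIRTY = [2, 3]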